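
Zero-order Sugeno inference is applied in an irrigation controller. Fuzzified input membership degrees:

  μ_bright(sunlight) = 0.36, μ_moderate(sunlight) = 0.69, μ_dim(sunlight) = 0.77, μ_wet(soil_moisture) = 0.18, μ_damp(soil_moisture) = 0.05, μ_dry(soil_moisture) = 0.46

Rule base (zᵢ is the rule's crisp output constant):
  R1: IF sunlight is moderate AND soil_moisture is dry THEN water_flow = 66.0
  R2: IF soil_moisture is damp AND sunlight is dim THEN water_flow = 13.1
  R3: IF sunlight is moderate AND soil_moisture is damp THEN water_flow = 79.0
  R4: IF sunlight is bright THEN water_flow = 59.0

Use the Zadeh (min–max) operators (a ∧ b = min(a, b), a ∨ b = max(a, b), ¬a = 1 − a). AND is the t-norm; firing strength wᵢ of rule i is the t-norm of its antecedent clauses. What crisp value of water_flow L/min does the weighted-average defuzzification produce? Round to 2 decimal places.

61.09

R1 (z=66.0): moderate=0.69, dry=0.46; AND[min(a, b)] → w = 0.46
R2 (z=13.1): damp=0.05, dim=0.77; AND[min(a, b)] → w = 0.05
R3 (z=79.0): moderate=0.69, damp=0.05; AND[min(a, b)] → w = 0.05
R4 (z=59.0): bright=0.36 → w = 0.36
Weighted average = (0.46·66.0 + 0.05·13.1 + 0.05·79.0 + 0.36·59.0) / (0.46 + 0.05 + 0.05 + 0.36)
  = 56.2050 / 0.9200 = 61.09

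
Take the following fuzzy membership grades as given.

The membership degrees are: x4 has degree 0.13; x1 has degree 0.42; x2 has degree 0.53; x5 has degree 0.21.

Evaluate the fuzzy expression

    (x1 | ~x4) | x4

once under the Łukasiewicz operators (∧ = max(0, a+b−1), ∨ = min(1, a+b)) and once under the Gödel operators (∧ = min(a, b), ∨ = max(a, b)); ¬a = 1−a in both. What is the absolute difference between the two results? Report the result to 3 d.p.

0.130

Under Łukasiewicz:
  ~x4 = 1 − 0.13 = 0.87
  x1 | ~x4 = min(1, a+b) on (0.42, 0.87) = 1.00
  (x1 | ~x4) | x4 = min(1, a+b) on (1.00, 0.13) = 1.00
  → value = 1.0000
Under Gödel:
  ~x4 = 1 − 0.13 = 0.87
  x1 | ~x4 = max(a, b) on (0.42, 0.87) = 0.87
  (x1 | ~x4) | x4 = max(a, b) on (0.87, 0.13) = 0.87
  → value = 0.8700
|1.0000 − 0.8700| = 0.130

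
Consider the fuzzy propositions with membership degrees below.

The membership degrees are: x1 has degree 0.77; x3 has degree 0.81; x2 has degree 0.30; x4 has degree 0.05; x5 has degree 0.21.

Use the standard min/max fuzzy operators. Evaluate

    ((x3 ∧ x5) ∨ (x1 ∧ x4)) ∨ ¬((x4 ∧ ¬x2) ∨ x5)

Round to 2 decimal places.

0.79

x3 ∧ x5 = min(a, b) on (0.81, 0.21) = 0.21
x1 ∧ x4 = min(a, b) on (0.77, 0.05) = 0.05
(x3 ∧ x5) ∨ (x1 ∧ x4) = max(a, b) on (0.21, 0.05) = 0.21
¬x2 = 1 − 0.30 = 0.70
x4 ∧ ¬x2 = min(a, b) on (0.05, 0.70) = 0.05
(x4 ∧ ¬x2) ∨ x5 = max(a, b) on (0.05, 0.21) = 0.21
¬((x4 ∧ ¬x2) ∨ x5) = 1 − 0.21 = 0.79
((x3 ∧ x5) ∨ (x1 ∧ x4)) ∨ ¬((x4 ∧ ¬x2) ∨ x5) = max(a, b) on (0.21, 0.79) = 0.79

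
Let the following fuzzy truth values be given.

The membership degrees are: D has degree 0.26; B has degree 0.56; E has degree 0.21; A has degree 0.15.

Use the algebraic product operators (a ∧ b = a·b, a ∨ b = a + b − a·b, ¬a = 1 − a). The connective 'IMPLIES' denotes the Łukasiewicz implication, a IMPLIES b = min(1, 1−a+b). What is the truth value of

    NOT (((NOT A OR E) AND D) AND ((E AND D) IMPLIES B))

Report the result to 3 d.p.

NOT A = 1 − 0.1500 = 0.8500
NOT A OR E = a + b − a·b on (0.8500, 0.2100) = 0.8815
(NOT A OR E) AND D = a·b on (0.8815, 0.2600) = 0.2292
E AND D = a·b on (0.2100, 0.2600) = 0.0546
(E AND D) IMPLIES B  [Łukasiewicz: min(1, 1−a+b)] with a=0.0546, b=0.5600 → 1.0000
((NOT A OR E) AND D) AND ((E AND D) IMPLIES B) = a·b on (0.2292, 1.0000) = 0.2292
NOT (((NOT A OR E) AND D) AND ((E AND D) IMPLIES B)) = 1 − 0.2292 = 0.7708

0.771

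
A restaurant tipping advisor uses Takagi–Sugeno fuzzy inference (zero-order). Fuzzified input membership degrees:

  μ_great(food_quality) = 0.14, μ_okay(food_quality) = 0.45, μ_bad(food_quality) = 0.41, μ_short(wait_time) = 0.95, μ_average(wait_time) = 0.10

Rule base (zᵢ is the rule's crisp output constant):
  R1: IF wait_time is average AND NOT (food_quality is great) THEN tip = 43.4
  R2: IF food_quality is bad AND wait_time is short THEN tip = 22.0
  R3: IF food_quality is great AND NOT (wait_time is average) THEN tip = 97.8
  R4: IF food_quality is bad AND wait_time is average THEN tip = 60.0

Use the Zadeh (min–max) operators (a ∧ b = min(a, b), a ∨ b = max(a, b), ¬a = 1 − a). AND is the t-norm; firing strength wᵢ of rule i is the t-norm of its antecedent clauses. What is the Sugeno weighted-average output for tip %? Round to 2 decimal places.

44.07

R1 (z=43.4): average=0.10, ¬great=1−0.14=0.86; AND[min(a, b)] → w = 0.10
R2 (z=22.0): bad=0.41, short=0.95; AND[min(a, b)] → w = 0.41
R3 (z=97.8): great=0.14, ¬average=1−0.10=0.90; AND[min(a, b)] → w = 0.14
R4 (z=60.0): bad=0.41, average=0.10; AND[min(a, b)] → w = 0.10
Weighted average = (0.10·43.4 + 0.41·22.0 + 0.14·97.8 + 0.10·60.0) / (0.10 + 0.41 + 0.14 + 0.10)
  = 33.0520 / 0.7500 = 44.07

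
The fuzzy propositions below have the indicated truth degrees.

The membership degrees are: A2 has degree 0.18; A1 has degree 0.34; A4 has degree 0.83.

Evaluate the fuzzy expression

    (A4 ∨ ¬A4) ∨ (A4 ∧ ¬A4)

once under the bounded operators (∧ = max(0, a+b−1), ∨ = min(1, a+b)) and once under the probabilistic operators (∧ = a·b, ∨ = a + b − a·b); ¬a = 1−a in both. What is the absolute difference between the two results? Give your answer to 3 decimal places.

Under bounded:
  ¬A4 = 1 − 0.83 = 0.17
  A4 ∨ ¬A4 = min(1, a+b) on (0.83, 0.17) = 1.00
  ¬A4 = 1 − 0.83 = 0.17
  A4 ∧ ¬A4 = max(0, a+b−1) on (0.83, 0.17) = 0.00
  (A4 ∨ ¬A4) ∨ (A4 ∧ ¬A4) = min(1, a+b) on (1.00, 0.00) = 1.00
  → value = 1.0000
Under probabilistic:
  ¬A4 = 1 − 0.8300 = 0.1700
  A4 ∨ ¬A4 = a + b − a·b on (0.8300, 0.1700) = 0.8589
  ¬A4 = 1 − 0.8300 = 0.1700
  A4 ∧ ¬A4 = a·b on (0.8300, 0.1700) = 0.1411
  (A4 ∨ ¬A4) ∨ (A4 ∧ ¬A4) = a + b − a·b on (0.8589, 0.1411) = 0.8788
  → value = 0.8788
|1.0000 − 0.8788| = 0.121

0.121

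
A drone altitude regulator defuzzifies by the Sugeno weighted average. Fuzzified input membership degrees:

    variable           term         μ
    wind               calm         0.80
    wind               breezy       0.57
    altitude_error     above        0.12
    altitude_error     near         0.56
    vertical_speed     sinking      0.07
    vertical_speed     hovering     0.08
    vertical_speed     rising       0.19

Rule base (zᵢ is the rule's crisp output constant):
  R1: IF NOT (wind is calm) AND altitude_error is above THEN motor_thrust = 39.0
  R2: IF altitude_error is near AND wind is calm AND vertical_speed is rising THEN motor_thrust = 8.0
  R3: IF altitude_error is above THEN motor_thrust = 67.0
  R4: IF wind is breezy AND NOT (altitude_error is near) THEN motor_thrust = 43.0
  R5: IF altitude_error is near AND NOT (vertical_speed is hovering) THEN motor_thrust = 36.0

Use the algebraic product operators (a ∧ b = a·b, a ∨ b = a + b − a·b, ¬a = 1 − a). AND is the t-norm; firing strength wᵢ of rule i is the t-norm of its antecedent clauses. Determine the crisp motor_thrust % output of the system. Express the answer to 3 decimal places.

39.180

R1 (z=39.0): ¬calm=1−0.80=0.20, above=0.12; AND[a·b] → w = 0.0240
R2 (z=8.0): near=0.56, calm=0.80, rising=0.19; AND[a·b] → w = 0.0851
R3 (z=67.0): above=0.12 → w = 0.1200
R4 (z=43.0): breezy=0.57, ¬near=1−0.56=0.44; AND[a·b] → w = 0.2508
R5 (z=36.0): near=0.56, ¬hovering=1−0.08=0.92; AND[a·b] → w = 0.5152
Weighted average = (0.0240·39.0 + 0.0851·8.0 + 0.1200·67.0 + 0.2508·43.0 + 0.5152·36.0) / (0.0240 + 0.0851 + 0.1200 + 0.2508 + 0.5152)
  = 38.9886 / 0.9951 = 39.180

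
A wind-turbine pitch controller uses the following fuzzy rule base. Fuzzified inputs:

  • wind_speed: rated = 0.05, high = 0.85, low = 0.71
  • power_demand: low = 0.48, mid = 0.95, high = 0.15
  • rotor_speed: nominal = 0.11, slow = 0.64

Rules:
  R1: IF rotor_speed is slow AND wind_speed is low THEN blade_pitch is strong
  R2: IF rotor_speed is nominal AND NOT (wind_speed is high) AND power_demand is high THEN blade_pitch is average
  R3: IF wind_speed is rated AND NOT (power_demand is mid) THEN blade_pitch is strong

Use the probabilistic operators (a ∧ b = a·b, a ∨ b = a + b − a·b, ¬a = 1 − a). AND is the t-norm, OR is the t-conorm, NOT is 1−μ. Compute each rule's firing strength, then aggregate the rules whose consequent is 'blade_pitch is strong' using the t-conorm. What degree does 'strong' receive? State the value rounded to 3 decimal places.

0.456

R1: slow=0.64, low=0.71; AND[a·b] → w = 0.4544
R2: nominal=0.11, ¬high=1−0.85=0.15, high=0.15; AND[a·b] → w = 0.0025
R3: rated=0.05, ¬mid=1−0.95=0.05; AND[a·b] → w = 0.0025
Rules with consequent 'strong': {R1, R3} → strengths 0.4544, 0.0025
Aggregate via t-conorm [a + b − a·b]: 0.4558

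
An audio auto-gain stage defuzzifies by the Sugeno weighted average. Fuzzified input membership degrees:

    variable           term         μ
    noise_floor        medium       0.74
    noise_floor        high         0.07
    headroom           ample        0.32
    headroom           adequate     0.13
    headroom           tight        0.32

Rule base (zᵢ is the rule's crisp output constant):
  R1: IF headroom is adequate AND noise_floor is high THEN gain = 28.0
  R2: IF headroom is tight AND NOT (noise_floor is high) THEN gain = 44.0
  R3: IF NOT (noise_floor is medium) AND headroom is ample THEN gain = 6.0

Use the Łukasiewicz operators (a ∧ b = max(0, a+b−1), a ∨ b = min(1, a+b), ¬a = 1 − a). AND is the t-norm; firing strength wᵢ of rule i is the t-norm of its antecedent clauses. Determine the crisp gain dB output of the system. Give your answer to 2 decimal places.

R1 (z=28.0): adequate=0.13, high=0.07; AND[max(0, a+b−1)] → w = 0.00
R2 (z=44.0): tight=0.32, ¬high=1−0.07=0.93; AND[max(0, a+b−1)] → w = 0.25
R3 (z=6.0): ¬medium=1−0.74=0.26, ample=0.32; AND[max(0, a+b−1)] → w = 0.00
Weighted average = (0.00·28.0 + 0.25·44.0 + 0.00·6.0) / (0.00 + 0.25 + 0.00)
  = 11.0000 / 0.2500 = 44.00

44.00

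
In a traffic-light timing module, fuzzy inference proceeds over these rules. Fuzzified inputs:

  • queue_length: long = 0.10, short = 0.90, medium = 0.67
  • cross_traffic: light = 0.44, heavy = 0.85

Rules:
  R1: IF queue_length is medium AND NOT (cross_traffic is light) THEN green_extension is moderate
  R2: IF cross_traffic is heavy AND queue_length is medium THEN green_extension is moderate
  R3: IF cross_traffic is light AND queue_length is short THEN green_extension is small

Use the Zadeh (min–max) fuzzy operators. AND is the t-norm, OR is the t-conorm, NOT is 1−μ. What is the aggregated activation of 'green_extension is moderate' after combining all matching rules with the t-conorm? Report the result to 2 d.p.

0.67

R1: medium=0.67, ¬light=1−0.44=0.56; AND[min(a, b)] → w = 0.56
R2: heavy=0.85, medium=0.67; AND[min(a, b)] → w = 0.67
R3: light=0.44, short=0.90; AND[min(a, b)] → w = 0.44
Rules with consequent 'moderate': {R1, R2} → strengths 0.56, 0.67
Aggregate via t-conorm [max(a, b)]: 0.67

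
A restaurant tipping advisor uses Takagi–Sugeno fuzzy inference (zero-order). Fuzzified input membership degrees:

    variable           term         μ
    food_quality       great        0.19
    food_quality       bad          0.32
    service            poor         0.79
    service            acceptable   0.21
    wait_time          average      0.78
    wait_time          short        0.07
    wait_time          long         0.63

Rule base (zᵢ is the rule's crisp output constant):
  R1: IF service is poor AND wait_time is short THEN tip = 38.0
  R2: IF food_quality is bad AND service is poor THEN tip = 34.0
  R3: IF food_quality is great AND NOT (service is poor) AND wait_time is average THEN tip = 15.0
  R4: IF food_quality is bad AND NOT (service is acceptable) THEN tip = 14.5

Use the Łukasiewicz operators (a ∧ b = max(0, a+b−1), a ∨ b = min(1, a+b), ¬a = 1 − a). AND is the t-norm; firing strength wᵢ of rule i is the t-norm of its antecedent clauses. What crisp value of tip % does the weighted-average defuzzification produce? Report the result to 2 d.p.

24.25

R1 (z=38.0): poor=0.79, short=0.07; AND[max(0, a+b−1)] → w = 0.00
R2 (z=34.0): bad=0.32, poor=0.79; AND[max(0, a+b−1)] → w = 0.11
R3 (z=15.0): great=0.19, ¬poor=1−0.79=0.21, average=0.78; AND[max(0, a+b−1)] → w = 0.00
R4 (z=14.5): bad=0.32, ¬acceptable=1−0.21=0.79; AND[max(0, a+b−1)] → w = 0.11
Weighted average = (0.00·38.0 + 0.11·34.0 + 0.00·15.0 + 0.11·14.5) / (0.00 + 0.11 + 0.00 + 0.11)
  = 5.3350 / 0.2200 = 24.25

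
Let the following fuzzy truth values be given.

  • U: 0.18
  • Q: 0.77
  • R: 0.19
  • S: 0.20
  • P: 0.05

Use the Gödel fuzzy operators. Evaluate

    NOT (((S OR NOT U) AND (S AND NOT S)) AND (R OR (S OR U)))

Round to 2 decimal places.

NOT U = 1 − 0.18 = 0.82
S OR NOT U = max(a, b) on (0.20, 0.82) = 0.82
NOT S = 1 − 0.20 = 0.80
S AND NOT S = min(a, b) on (0.20, 0.80) = 0.20
(S OR NOT U) AND (S AND NOT S) = min(a, b) on (0.82, 0.20) = 0.20
S OR U = max(a, b) on (0.20, 0.18) = 0.20
R OR (S OR U) = max(a, b) on (0.19, 0.20) = 0.20
((S OR NOT U) AND (S AND NOT S)) AND (R OR (S OR U)) = min(a, b) on (0.20, 0.20) = 0.20
NOT (((S OR NOT U) AND (S AND NOT S)) AND (R OR (S OR U))) = 1 − 0.20 = 0.80

0.80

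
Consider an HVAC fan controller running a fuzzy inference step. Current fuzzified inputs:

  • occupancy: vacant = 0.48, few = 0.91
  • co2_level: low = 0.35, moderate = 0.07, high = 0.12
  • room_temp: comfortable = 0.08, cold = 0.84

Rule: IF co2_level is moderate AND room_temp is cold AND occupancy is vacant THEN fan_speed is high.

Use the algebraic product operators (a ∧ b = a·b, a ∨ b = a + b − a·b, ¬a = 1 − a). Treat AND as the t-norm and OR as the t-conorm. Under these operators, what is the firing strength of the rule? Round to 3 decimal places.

firing strength: moderate=0.07, cold=0.84, vacant=0.48; AND[a·b] → w = 0.0282

0.028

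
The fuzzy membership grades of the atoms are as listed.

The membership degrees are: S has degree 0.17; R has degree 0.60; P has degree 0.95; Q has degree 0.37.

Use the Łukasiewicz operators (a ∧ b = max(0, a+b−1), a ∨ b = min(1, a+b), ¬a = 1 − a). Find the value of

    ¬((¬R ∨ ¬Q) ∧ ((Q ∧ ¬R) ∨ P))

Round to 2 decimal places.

¬R = 1 − 0.60 = 0.40
¬Q = 1 − 0.37 = 0.63
¬R ∨ ¬Q = min(1, a+b) on (0.40, 0.63) = 1.00
¬R = 1 − 0.60 = 0.40
Q ∧ ¬R = max(0, a+b−1) on (0.37, 0.40) = 0.00
(Q ∧ ¬R) ∨ P = min(1, a+b) on (0.00, 0.95) = 0.95
(¬R ∨ ¬Q) ∧ ((Q ∧ ¬R) ∨ P) = max(0, a+b−1) on (1.00, 0.95) = 0.95
¬((¬R ∨ ¬Q) ∧ ((Q ∧ ¬R) ∨ P)) = 1 − 0.95 = 0.05

0.05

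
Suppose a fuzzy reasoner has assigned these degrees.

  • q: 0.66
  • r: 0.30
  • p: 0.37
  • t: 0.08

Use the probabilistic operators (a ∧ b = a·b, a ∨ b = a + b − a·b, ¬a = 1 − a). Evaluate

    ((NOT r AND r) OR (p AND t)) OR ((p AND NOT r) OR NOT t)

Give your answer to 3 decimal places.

0.955

NOT r = 1 − 0.3000 = 0.7000
NOT r AND r = a·b on (0.7000, 0.3000) = 0.2100
p AND t = a·b on (0.3700, 0.0800) = 0.0296
(NOT r AND r) OR (p AND t) = a + b − a·b on (0.2100, 0.0296) = 0.2334
NOT r = 1 − 0.3000 = 0.7000
p AND NOT r = a·b on (0.3700, 0.7000) = 0.2590
NOT t = 1 − 0.0800 = 0.9200
(p AND NOT r) OR NOT t = a + b − a·b on (0.2590, 0.9200) = 0.9407
((NOT r AND r) OR (p AND t)) OR ((p AND NOT r) OR NOT t) = a + b − a·b on (0.2334, 0.9407) = 0.9546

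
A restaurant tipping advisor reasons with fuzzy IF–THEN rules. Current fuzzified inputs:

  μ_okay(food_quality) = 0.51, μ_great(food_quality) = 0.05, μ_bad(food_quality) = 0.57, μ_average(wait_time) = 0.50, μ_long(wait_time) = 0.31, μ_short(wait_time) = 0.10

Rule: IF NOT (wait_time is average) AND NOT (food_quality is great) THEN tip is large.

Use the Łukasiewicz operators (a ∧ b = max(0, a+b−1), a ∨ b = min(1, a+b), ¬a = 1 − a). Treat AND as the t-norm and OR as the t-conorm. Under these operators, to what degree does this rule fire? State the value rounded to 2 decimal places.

firing strength: ¬average=1−0.50=0.50, ¬great=1−0.05=0.95; AND[max(0, a+b−1)] → w = 0.45

0.45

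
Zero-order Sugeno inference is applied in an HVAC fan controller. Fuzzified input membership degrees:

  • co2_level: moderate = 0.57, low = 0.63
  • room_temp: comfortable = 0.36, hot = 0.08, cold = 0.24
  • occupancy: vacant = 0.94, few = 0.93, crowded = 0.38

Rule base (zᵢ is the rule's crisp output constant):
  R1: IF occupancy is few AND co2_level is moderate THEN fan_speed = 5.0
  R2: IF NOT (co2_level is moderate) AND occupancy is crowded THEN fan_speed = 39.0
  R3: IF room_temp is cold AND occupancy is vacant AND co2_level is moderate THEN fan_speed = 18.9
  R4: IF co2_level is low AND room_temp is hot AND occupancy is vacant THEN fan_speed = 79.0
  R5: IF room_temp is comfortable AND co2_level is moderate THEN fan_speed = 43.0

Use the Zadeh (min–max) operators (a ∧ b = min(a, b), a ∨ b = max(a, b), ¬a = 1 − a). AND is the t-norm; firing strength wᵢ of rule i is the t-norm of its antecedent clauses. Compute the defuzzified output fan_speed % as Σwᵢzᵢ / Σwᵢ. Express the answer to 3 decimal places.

26.998

R1 (z=5.0): few=0.93, moderate=0.57; AND[min(a, b)] → w = 0.57
R2 (z=39.0): ¬moderate=1−0.57=0.43, crowded=0.38; AND[min(a, b)] → w = 0.38
R3 (z=18.9): cold=0.24, vacant=0.94, moderate=0.57; AND[min(a, b)] → w = 0.24
R4 (z=79.0): low=0.63, hot=0.08, vacant=0.94; AND[min(a, b)] → w = 0.08
R5 (z=43.0): comfortable=0.36, moderate=0.57; AND[min(a, b)] → w = 0.36
Weighted average = (0.57·5.0 + 0.38·39.0 + 0.24·18.9 + 0.08·79.0 + 0.36·43.0) / (0.57 + 0.38 + 0.24 + 0.08 + 0.36)
  = 44.0060 / 1.6300 = 26.998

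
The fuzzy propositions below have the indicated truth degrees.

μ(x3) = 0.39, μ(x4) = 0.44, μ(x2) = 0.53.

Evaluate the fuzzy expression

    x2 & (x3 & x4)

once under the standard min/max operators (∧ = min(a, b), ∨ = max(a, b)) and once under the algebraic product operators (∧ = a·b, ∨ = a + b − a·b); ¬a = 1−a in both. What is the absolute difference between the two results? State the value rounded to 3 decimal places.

Under standard min/max:
  x3 & x4 = min(a, b) on (0.39, 0.44) = 0.39
  x2 & (x3 & x4) = min(a, b) on (0.53, 0.39) = 0.39
  → value = 0.3900
Under algebraic product:
  x3 & x4 = a·b on (0.3900, 0.4400) = 0.1716
  x2 & (x3 & x4) = a·b on (0.5300, 0.1716) = 0.0909
  → value = 0.0909
|0.3900 − 0.0909| = 0.299

0.299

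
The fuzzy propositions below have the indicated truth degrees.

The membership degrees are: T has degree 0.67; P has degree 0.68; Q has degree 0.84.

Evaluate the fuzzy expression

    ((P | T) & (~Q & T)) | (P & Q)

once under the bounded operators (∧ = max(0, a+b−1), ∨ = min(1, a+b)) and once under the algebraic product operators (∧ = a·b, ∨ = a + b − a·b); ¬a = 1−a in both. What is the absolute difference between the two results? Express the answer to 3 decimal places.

0.092

Under bounded:
  P | T = min(1, a+b) on (0.68, 0.67) = 1.00
  ~Q = 1 − 0.84 = 0.16
  ~Q & T = max(0, a+b−1) on (0.16, 0.67) = 0.00
  (P | T) & (~Q & T) = max(0, a+b−1) on (1.00, 0.00) = 0.00
  P & Q = max(0, a+b−1) on (0.68, 0.84) = 0.52
  ((P | T) & (~Q & T)) | (P & Q) = min(1, a+b) on (0.00, 0.52) = 0.52
  → value = 0.5200
Under algebraic product:
  P | T = a + b − a·b on (0.6800, 0.6700) = 0.8944
  ~Q = 1 − 0.8400 = 0.1600
  ~Q & T = a·b on (0.1600, 0.6700) = 0.1072
  (P | T) & (~Q & T) = a·b on (0.8944, 0.1072) = 0.0959
  P & Q = a·b on (0.6800, 0.8400) = 0.5712
  ((P | T) & (~Q & T)) | (P & Q) = a + b − a·b on (0.0959, 0.5712) = 0.6123
  → value = 0.6123
|0.5200 − 0.6123| = 0.092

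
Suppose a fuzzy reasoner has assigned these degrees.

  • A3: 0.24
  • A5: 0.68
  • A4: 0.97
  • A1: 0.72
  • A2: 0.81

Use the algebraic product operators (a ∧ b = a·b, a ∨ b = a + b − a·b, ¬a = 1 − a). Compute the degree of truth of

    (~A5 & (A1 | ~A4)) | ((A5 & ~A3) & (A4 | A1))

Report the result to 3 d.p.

~A5 = 1 − 0.6800 = 0.3200
~A4 = 1 − 0.9700 = 0.0300
A1 | ~A4 = a + b − a·b on (0.7200, 0.0300) = 0.7284
~A5 & (A1 | ~A4) = a·b on (0.3200, 0.7284) = 0.2331
~A3 = 1 − 0.2400 = 0.7600
A5 & ~A3 = a·b on (0.6800, 0.7600) = 0.5168
A4 | A1 = a + b − a·b on (0.9700, 0.7200) = 0.9916
(A5 & ~A3) & (A4 | A1) = a·b on (0.5168, 0.9916) = 0.5125
(~A5 & (A1 | ~A4)) | ((A5 & ~A3) & (A4 | A1)) = a + b − a·b on (0.2331, 0.5125) = 0.6261

0.626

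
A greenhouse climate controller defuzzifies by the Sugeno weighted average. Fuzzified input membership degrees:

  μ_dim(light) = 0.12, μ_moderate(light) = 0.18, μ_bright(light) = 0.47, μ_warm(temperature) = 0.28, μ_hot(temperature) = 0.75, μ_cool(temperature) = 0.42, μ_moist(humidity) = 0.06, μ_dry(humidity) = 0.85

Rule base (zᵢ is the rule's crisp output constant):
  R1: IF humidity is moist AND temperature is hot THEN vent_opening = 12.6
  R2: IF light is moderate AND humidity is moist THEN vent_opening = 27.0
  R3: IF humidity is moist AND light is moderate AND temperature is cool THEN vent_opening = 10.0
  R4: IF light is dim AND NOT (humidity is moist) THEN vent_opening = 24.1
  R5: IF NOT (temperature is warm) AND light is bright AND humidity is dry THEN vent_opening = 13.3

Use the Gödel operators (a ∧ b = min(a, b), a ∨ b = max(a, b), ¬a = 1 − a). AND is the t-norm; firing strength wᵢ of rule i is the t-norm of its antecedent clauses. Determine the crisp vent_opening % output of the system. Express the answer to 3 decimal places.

15.739

R1 (z=12.6): moist=0.06, hot=0.75; AND[min(a, b)] → w = 0.06
R2 (z=27.0): moderate=0.18, moist=0.06; AND[min(a, b)] → w = 0.06
R3 (z=10.0): moist=0.06, moderate=0.18, cool=0.42; AND[min(a, b)] → w = 0.06
R4 (z=24.1): dim=0.12, ¬moist=1−0.06=0.94; AND[min(a, b)] → w = 0.12
R5 (z=13.3): ¬warm=1−0.28=0.72, bright=0.47, dry=0.85; AND[min(a, b)] → w = 0.47
Weighted average = (0.06·12.6 + 0.06·27.0 + 0.06·10.0 + 0.12·24.1 + 0.47·13.3) / (0.06 + 0.06 + 0.06 + 0.12 + 0.47)
  = 12.1190 / 0.7700 = 15.739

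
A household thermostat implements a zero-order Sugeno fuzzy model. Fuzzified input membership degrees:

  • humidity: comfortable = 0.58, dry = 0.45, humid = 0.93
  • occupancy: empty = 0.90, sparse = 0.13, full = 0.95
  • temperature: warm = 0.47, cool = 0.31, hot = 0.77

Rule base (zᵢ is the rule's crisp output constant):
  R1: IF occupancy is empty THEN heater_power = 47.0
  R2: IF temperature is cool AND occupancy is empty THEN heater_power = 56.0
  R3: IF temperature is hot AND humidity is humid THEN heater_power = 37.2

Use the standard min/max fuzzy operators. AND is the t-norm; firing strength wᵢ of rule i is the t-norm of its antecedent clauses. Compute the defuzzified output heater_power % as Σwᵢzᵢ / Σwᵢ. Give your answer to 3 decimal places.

44.598

R1 (z=47.0): empty=0.90 → w = 0.90
R2 (z=56.0): cool=0.31, empty=0.90; AND[min(a, b)] → w = 0.31
R3 (z=37.2): hot=0.77, humid=0.93; AND[min(a, b)] → w = 0.77
Weighted average = (0.90·47.0 + 0.31·56.0 + 0.77·37.2) / (0.90 + 0.31 + 0.77)
  = 88.3040 / 1.9800 = 44.598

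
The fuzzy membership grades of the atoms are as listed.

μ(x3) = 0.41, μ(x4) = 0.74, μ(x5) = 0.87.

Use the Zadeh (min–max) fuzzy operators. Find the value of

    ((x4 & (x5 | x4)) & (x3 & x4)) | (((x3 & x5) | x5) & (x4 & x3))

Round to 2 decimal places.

x5 | x4 = max(a, b) on (0.87, 0.74) = 0.87
x4 & (x5 | x4) = min(a, b) on (0.74, 0.87) = 0.74
x3 & x4 = min(a, b) on (0.41, 0.74) = 0.41
(x4 & (x5 | x4)) & (x3 & x4) = min(a, b) on (0.74, 0.41) = 0.41
x3 & x5 = min(a, b) on (0.41, 0.87) = 0.41
(x3 & x5) | x5 = max(a, b) on (0.41, 0.87) = 0.87
x4 & x3 = min(a, b) on (0.74, 0.41) = 0.41
((x3 & x5) | x5) & (x4 & x3) = min(a, b) on (0.87, 0.41) = 0.41
((x4 & (x5 | x4)) & (x3 & x4)) | (((x3 & x5) | x5) & (x4 & x3)) = max(a, b) on (0.41, 0.41) = 0.41

0.41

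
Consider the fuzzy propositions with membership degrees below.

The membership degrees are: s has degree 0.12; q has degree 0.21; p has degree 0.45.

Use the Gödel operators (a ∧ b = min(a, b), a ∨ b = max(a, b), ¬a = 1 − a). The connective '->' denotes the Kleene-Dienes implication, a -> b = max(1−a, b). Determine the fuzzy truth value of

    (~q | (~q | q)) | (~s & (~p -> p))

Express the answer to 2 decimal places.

0.79

~q = 1 − 0.21 = 0.79
~q = 1 − 0.21 = 0.79
~q | q = max(a, b) on (0.79, 0.21) = 0.79
~q | (~q | q) = max(a, b) on (0.79, 0.79) = 0.79
~s = 1 − 0.12 = 0.88
~p = 1 − 0.45 = 0.55
~p -> p  [Kleene-Dienes: max(1−a, b)] with a=0.55, b=0.45 → 0.45
~s & (~p -> p) = min(a, b) on (0.88, 0.45) = 0.45
(~q | (~q | q)) | (~s & (~p -> p)) = max(a, b) on (0.79, 0.45) = 0.79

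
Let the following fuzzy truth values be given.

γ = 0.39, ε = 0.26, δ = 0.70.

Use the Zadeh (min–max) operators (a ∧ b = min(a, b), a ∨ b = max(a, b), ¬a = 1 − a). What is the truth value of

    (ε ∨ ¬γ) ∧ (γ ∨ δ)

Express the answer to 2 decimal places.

0.61

¬γ = 1 − 0.39 = 0.61
ε ∨ ¬γ = max(a, b) on (0.26, 0.61) = 0.61
γ ∨ δ = max(a, b) on (0.39, 0.70) = 0.70
(ε ∨ ¬γ) ∧ (γ ∨ δ) = min(a, b) on (0.61, 0.70) = 0.61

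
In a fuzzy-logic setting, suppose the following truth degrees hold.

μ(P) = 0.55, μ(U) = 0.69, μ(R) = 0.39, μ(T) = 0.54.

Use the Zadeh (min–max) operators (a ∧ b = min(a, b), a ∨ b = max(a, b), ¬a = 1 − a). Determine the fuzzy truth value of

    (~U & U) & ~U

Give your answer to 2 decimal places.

0.31

~U = 1 − 0.69 = 0.31
~U & U = min(a, b) on (0.31, 0.69) = 0.31
~U = 1 − 0.69 = 0.31
(~U & U) & ~U = min(a, b) on (0.31, 0.31) = 0.31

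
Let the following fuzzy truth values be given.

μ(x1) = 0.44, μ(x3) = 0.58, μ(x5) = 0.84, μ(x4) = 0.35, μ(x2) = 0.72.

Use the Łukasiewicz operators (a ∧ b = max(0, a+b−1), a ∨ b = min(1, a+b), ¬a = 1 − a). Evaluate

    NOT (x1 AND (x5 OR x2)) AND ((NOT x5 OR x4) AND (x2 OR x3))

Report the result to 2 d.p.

0.07

x5 OR x2 = min(1, a+b) on (0.84, 0.72) = 1.00
x1 AND (x5 OR x2) = max(0, a+b−1) on (0.44, 1.00) = 0.44
NOT (x1 AND (x5 OR x2)) = 1 − 0.44 = 0.56
NOT x5 = 1 − 0.84 = 0.16
NOT x5 OR x4 = min(1, a+b) on (0.16, 0.35) = 0.51
x2 OR x3 = min(1, a+b) on (0.72, 0.58) = 1.00
(NOT x5 OR x4) AND (x2 OR x3) = max(0, a+b−1) on (0.51, 1.00) = 0.51
NOT (x1 AND (x5 OR x2)) AND ((NOT x5 OR x4) AND (x2 OR x3)) = max(0, a+b−1) on (0.56, 0.51) = 0.07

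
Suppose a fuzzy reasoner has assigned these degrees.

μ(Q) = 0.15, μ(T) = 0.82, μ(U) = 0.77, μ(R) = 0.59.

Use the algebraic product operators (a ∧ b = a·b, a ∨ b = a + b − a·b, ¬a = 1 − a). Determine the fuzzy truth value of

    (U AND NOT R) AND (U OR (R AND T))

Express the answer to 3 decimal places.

0.278

NOT R = 1 − 0.5900 = 0.4100
U AND NOT R = a·b on (0.7700, 0.4100) = 0.3157
R AND T = a·b on (0.5900, 0.8200) = 0.4838
U OR (R AND T) = a + b − a·b on (0.7700, 0.4838) = 0.8813
(U AND NOT R) AND (U OR (R AND T)) = a·b on (0.3157, 0.8813) = 0.2782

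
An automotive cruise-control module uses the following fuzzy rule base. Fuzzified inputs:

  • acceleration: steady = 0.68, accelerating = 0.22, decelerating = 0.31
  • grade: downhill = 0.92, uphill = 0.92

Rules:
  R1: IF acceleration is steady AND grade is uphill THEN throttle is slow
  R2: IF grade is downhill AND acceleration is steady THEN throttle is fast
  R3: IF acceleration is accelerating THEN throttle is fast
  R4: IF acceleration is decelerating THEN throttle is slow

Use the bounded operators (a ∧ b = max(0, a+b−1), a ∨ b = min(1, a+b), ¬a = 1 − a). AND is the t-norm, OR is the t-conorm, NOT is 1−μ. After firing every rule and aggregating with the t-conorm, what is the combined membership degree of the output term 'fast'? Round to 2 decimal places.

0.82

R1: steady=0.68, uphill=0.92; AND[max(0, a+b−1)] → w = 0.60
R2: downhill=0.92, steady=0.68; AND[max(0, a+b−1)] → w = 0.60
R3: accelerating=0.22 → w = 0.22
R4: decelerating=0.31 → w = 0.31
Rules with consequent 'fast': {R2, R3} → strengths 0.60, 0.22
Aggregate via t-conorm [min(1, a+b)]: 0.82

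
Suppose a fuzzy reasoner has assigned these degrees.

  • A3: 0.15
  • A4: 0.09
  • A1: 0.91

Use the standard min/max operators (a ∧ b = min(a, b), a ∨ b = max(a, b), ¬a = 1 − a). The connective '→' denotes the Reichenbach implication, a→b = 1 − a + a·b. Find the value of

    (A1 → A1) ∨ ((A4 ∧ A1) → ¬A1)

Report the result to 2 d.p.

A1 → A1  [Reichenbach: 1 − a + a·b] with a=0.91, b=0.91 → 0.92
A4 ∧ A1 = min(a, b) on (0.09, 0.91) = 0.09
¬A1 = 1 − 0.91 = 0.09
(A4 ∧ A1) → ¬A1  [Reichenbach: 1 − a + a·b] with a=0.09, b=0.09 → 0.92
(A1 → A1) ∨ ((A4 ∧ A1) → ¬A1) = max(a, b) on (0.92, 0.92) = 0.92

0.92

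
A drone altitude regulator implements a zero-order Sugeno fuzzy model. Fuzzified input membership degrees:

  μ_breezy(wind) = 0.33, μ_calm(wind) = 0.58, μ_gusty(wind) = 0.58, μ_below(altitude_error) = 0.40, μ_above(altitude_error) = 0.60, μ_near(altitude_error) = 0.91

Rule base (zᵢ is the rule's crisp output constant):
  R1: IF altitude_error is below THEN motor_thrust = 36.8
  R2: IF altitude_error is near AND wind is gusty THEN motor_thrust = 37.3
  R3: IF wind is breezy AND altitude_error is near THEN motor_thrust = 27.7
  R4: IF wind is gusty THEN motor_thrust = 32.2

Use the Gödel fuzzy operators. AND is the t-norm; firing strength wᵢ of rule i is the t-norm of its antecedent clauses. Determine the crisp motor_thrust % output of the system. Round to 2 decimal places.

R1 (z=36.8): below=0.40 → w = 0.40
R2 (z=37.3): near=0.91, gusty=0.58; AND[min(a, b)] → w = 0.58
R3 (z=27.7): breezy=0.33, near=0.91; AND[min(a, b)] → w = 0.33
R4 (z=32.2): gusty=0.58 → w = 0.58
Weighted average = (0.40·36.8 + 0.58·37.3 + 0.33·27.7 + 0.58·32.2) / (0.40 + 0.58 + 0.33 + 0.58)
  = 64.1710 / 1.8900 = 33.95

33.95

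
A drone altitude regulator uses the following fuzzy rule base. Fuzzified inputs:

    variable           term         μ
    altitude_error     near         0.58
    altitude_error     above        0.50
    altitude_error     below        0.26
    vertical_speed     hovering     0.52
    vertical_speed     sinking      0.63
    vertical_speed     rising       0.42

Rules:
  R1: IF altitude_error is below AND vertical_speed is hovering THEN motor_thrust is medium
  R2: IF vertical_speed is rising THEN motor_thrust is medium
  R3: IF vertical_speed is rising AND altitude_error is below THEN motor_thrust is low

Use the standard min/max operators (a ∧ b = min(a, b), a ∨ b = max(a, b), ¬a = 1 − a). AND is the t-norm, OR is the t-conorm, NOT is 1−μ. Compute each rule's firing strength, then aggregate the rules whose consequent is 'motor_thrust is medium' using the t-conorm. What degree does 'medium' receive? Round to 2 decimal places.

0.42

R1: below=0.26, hovering=0.52; AND[min(a, b)] → w = 0.26
R2: rising=0.42 → w = 0.42
R3: rising=0.42, below=0.26; AND[min(a, b)] → w = 0.26
Rules with consequent 'medium': {R1, R2} → strengths 0.26, 0.42
Aggregate via t-conorm [max(a, b)]: 0.42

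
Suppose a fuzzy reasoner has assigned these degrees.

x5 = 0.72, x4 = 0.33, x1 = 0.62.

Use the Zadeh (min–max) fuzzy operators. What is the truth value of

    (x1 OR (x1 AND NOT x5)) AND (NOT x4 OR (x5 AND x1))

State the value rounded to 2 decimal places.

NOT x5 = 1 − 0.72 = 0.28
x1 AND NOT x5 = min(a, b) on (0.62, 0.28) = 0.28
x1 OR (x1 AND NOT x5) = max(a, b) on (0.62, 0.28) = 0.62
NOT x4 = 1 − 0.33 = 0.67
x5 AND x1 = min(a, b) on (0.72, 0.62) = 0.62
NOT x4 OR (x5 AND x1) = max(a, b) on (0.67, 0.62) = 0.67
(x1 OR (x1 AND NOT x5)) AND (NOT x4 OR (x5 AND x1)) = min(a, b) on (0.62, 0.67) = 0.62

0.62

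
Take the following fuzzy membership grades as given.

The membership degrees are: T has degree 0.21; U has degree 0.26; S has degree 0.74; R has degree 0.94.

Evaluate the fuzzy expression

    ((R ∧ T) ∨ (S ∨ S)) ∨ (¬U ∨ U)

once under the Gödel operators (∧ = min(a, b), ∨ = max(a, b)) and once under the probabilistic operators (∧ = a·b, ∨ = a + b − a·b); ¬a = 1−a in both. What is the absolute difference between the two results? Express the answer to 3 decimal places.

Under Gödel:
  R ∧ T = min(a, b) on (0.94, 0.21) = 0.21
  S ∨ S = max(a, b) on (0.74, 0.74) = 0.74
  (R ∧ T) ∨ (S ∨ S) = max(a, b) on (0.21, 0.74) = 0.74
  ¬U = 1 − 0.26 = 0.74
  ¬U ∨ U = max(a, b) on (0.74, 0.26) = 0.74
  ((R ∧ T) ∨ (S ∨ S)) ∨ (¬U ∨ U) = max(a, b) on (0.74, 0.74) = 0.74
  → value = 0.7400
Under probabilistic:
  R ∧ T = a·b on (0.9400, 0.2100) = 0.1974
  S ∨ S = a + b − a·b on (0.7400, 0.7400) = 0.9324
  (R ∧ T) ∨ (S ∨ S) = a + b − a·b on (0.1974, 0.9324) = 0.9457
  ¬U = 1 − 0.2600 = 0.7400
  ¬U ∨ U = a + b − a·b on (0.7400, 0.2600) = 0.8076
  ((R ∧ T) ∨ (S ∨ S)) ∨ (¬U ∨ U) = a + b − a·b on (0.9457, 0.8076) = 0.9896
  → value = 0.9896
|0.7400 − 0.9896| = 0.250

0.250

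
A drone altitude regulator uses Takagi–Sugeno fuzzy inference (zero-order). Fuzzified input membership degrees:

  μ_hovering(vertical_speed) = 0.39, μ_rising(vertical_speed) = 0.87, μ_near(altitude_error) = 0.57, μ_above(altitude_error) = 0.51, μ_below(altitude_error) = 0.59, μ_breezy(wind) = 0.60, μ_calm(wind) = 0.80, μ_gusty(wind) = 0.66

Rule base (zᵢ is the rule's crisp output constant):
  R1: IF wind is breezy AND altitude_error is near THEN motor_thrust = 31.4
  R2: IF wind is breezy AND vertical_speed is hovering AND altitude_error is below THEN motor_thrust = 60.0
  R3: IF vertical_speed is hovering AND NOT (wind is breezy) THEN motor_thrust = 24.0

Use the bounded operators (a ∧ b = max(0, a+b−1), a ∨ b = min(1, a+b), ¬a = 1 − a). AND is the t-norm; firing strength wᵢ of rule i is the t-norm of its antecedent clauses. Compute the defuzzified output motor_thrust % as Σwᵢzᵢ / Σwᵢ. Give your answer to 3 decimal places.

R1 (z=31.4): breezy=0.60, near=0.57; AND[max(0, a+b−1)] → w = 0.17
R2 (z=60.0): breezy=0.60, hovering=0.39, below=0.59; AND[max(0, a+b−1)] → w = 0.00
R3 (z=24.0): hovering=0.39, ¬breezy=1−0.60=0.40; AND[max(0, a+b−1)] → w = 0.00
Weighted average = (0.17·31.4 + 0.00·60.0 + 0.00·24.0) / (0.17 + 0.00 + 0.00)
  = 5.3380 / 0.1700 = 31.400

31.400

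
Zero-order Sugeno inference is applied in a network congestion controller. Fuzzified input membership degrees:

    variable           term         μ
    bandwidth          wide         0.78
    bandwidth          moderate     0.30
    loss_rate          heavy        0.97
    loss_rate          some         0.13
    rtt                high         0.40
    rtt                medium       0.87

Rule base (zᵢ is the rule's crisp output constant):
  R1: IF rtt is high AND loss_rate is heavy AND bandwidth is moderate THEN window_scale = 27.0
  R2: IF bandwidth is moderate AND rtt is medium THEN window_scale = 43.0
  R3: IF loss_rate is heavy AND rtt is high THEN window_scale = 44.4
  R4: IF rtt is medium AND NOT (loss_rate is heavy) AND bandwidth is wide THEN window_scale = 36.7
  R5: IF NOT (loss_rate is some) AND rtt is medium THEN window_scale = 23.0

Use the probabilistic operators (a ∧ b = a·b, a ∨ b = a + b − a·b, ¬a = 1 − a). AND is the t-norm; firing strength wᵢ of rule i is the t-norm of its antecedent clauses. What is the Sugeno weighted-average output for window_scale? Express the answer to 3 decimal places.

32.249

R1 (z=27.0): high=0.40, heavy=0.97, moderate=0.30; AND[a·b] → w = 0.1164
R2 (z=43.0): moderate=0.30, medium=0.87; AND[a·b] → w = 0.2610
R3 (z=44.4): heavy=0.97, high=0.40; AND[a·b] → w = 0.3880
R4 (z=36.7): medium=0.87, ¬heavy=1−0.97=0.03, wide=0.78; AND[a·b] → w = 0.0204
R5 (z=23.0): ¬some=1−0.13=0.87, medium=0.87; AND[a·b] → w = 0.7569
Weighted average = (0.1164·27.0 + 0.2610·43.0 + 0.3880·44.4 + 0.0204·36.7 + 0.7569·23.0) / (0.1164 + 0.2610 + 0.3880 + 0.0204 + 0.7569)
  = 49.7488 / 1.5427 = 32.249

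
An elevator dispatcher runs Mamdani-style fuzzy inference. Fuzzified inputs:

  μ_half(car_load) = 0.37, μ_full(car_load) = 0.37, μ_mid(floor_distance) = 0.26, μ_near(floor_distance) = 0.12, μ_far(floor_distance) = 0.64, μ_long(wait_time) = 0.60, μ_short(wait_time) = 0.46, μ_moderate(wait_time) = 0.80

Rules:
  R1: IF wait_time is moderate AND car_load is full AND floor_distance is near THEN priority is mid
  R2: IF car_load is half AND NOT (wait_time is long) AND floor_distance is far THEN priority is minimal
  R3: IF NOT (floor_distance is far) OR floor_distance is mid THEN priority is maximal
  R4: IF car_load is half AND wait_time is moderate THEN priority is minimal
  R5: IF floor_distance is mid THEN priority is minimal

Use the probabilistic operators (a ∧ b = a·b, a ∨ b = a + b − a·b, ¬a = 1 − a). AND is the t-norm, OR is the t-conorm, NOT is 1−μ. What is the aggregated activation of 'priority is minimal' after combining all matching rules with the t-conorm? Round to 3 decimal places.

R1: moderate=0.80, full=0.37, near=0.12; AND[a·b] → w = 0.0355
R2: half=0.37, ¬long=1−0.60=0.40, far=0.64; AND[a·b] → w = 0.0947
R3: ¬far=1−0.64=0.36, mid=0.26; OR[a + b − a·b] → w = 0.5264
R4: half=0.37, moderate=0.80; AND[a·b] → w = 0.2960
R5: mid=0.26 → w = 0.2600
Rules with consequent 'minimal': {R2, R4, R5} → strengths 0.0947, 0.2960, 0.2600
Aggregate via t-conorm [a + b − a·b]: 0.5284

0.528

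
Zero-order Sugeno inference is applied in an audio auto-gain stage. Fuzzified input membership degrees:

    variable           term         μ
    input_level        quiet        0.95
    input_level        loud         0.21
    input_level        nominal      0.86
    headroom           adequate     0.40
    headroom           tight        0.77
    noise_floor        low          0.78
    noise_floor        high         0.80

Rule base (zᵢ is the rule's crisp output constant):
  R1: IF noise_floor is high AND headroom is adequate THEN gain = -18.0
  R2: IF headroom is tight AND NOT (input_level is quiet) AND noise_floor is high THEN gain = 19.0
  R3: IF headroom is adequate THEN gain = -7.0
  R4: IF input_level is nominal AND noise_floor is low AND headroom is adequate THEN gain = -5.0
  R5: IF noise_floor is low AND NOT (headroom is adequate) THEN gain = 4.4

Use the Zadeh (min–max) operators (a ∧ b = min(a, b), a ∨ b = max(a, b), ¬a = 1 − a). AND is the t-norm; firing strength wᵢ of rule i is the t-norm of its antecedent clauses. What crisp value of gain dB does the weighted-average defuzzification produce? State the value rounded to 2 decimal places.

R1 (z=-18.0): high=0.80, adequate=0.40; AND[min(a, b)] → w = 0.40
R2 (z=19.0): tight=0.77, ¬quiet=1−0.95=0.05, high=0.80; AND[min(a, b)] → w = 0.05
R3 (z=-7.0): adequate=0.40 → w = 0.40
R4 (z=-5.0): nominal=0.86, low=0.78, adequate=0.40; AND[min(a, b)] → w = 0.40
R5 (z=4.4): low=0.78, ¬adequate=1−0.40=0.60; AND[min(a, b)] → w = 0.60
Weighted average = (0.40·-18.0 + 0.05·19.0 + 0.40·-7.0 + 0.40·-5.0 + 0.60·4.4) / (0.40 + 0.05 + 0.40 + 0.40 + 0.60)
  = -8.4100 / 1.8500 = -4.55

-4.55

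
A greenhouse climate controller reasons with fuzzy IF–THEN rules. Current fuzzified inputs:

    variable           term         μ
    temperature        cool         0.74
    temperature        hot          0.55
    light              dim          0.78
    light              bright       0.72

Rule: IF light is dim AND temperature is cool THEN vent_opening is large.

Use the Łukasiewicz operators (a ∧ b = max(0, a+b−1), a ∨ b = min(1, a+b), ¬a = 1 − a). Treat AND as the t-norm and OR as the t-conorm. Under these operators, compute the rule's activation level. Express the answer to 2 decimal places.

firing strength: dim=0.78, cool=0.74; AND[max(0, a+b−1)] → w = 0.52

0.52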